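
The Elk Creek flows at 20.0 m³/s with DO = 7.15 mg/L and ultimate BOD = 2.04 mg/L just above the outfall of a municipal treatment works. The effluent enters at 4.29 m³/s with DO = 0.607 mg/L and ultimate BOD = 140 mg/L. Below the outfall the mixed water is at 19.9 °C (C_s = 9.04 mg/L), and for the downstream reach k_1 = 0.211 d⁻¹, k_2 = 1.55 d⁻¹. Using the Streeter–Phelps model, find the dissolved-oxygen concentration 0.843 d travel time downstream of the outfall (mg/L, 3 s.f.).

DO ≈ 5.86 mg/L

Mixed DO = (20.0×7.15 + 4.29×0.607)/(20.0+4.29) = 145.6/24.29 = 5.994 mg/L.
Mixed L₀ = (20.0×2.04 + 4.29×140)/(24.29) = 641.4/24.29 = 26.41 mg/L.
Initial deficit D₀ = C_s − DO₀ = 9.04 − 5.994 = 3.046 mg/L.
D(0.843) = [0.211×26.41/(1.55−0.211)](e^(−0.211×0.843) − e^(−1.55×0.843)) + 3.046 e^(−1.55×0.843)
= 4.161 × (0.8370 − 0.2707) + 3.046 × 0.2707 = 3.181 mg/L.
DO = 9.04 − 3.181 = 5.859 mg/L.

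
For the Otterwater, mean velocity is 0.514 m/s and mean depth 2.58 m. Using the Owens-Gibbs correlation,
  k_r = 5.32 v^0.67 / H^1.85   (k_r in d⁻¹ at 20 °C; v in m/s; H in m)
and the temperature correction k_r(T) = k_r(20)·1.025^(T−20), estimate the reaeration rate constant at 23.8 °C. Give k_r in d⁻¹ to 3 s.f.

k_r(20) = 5.32 × 0.514^0.67 / 2.58^1.85 = 5.32 × 0.6402 / 5.774 = 0.5899 d⁻¹.
k_r(23.8) = 0.5899 × 1.025^(23.8−20) = 0.5899 × 1.098 = 0.6479 d⁻¹.

k_r ≈ 0.648 d⁻¹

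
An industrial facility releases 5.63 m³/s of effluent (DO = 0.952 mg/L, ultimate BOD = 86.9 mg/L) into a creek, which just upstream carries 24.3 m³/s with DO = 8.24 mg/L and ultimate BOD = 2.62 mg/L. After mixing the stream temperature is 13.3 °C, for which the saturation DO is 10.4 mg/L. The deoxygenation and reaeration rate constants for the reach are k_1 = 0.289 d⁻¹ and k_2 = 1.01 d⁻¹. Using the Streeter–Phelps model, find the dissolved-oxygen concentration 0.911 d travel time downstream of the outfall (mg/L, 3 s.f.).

Mixed DO = (24.3×8.24 + 5.63×0.952)/(24.3+5.63) = 205.6/29.93 = 6.869 mg/L.
Mixed L₀ = (24.3×2.62 + 5.63×86.9)/(29.93) = 552.9/29.93 = 18.47 mg/L.
Initial deficit D₀ = C_s − DO₀ = 10.4 − 6.869 = 3.531 mg/L.
D(0.911) = [0.289×18.47/(1.01−0.289)](e^(−0.289×0.911) − e^(−1.01×0.911)) + 3.531 e^(−1.01×0.911)
= 7.405 × (0.7685 − 0.3985) + 3.531 × 0.3985 = 4.147 mg/L.
DO = 10.4 − 4.147 = 6.253 mg/L.

DO ≈ 6.25 mg/L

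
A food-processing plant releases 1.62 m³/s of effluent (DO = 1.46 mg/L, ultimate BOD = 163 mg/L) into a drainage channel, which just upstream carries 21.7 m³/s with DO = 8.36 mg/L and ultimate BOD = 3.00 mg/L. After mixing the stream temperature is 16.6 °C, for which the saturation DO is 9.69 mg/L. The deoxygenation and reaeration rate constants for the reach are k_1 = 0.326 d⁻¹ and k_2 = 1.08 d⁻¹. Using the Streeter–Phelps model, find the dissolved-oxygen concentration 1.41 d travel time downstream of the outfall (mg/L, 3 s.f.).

Mixed DO = (21.7×8.36 + 1.62×1.46)/(21.7+1.62) = 183.8/23.32 = 7.881 mg/L.
Mixed L₀ = (21.7×3.00 + 1.62×163)/(23.32) = 329.2/23.32 = 14.11 mg/L.
Initial deficit D₀ = C_s − DO₀ = 9.69 − 7.881 = 1.809 mg/L.
D(1.41) = [0.326×14.11/(1.08−0.326)](e^(−0.326×1.41) − e^(−1.08×1.41)) + 1.809 e^(−1.08×1.41)
= 6.103 × (0.6315 − 0.2181) + 1.809 × 0.2181 = 2.917 mg/L.
DO = 9.69 − 2.917 = 6.773 mg/L.

DO ≈ 6.77 mg/L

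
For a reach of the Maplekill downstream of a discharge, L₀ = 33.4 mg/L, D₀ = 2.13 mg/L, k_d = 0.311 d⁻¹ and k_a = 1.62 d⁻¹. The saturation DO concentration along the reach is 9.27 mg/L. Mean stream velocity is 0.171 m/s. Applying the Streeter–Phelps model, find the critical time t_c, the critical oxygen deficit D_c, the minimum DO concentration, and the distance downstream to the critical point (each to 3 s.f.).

t_c ≈ 1.02 d; D_c ≈ 4.67 mg/L; min DO ≈ 4.60 mg/L; x_c ≈ 15.1 km

t_c = [1/(k_a−k_d)] ln[(k_a/k_d)(1 − D₀(k_a−k_d)/(k_d L₀))]
= [1/(1.62−0.311)] ln[(1.62/0.311)(1 − 2.13×1.309/(0.311×33.4))]
= (1/1.309) ln[5.209 × 0.7316] = 0.7639 × ln(3.811) = 0.7639 × 1.338 = 1.022 d.
D_c = (k_d/k_a) L₀ e^(−k_d t_c) = (0.311/1.62) × 33.4 × e^(−0.311×1.022) = 0.1920 × 33.4 × 0.7277 = 4.666 mg/L.
Minimum DO = C_s − D_c = 9.27 − 4.666 = 4.604 mg/L.
x_c = v t_c = 0.171 m/s × 1.022 d × 86400 s/d = 15100 m ≈ 15.1 km.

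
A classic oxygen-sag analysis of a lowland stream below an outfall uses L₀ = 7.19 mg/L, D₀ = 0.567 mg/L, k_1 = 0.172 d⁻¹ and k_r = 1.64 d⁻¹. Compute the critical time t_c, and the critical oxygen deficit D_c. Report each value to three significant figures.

t_c = [1/(k_r−k_1)] ln[(k_r/k_1)(1 − D₀(k_r−k_1)/(k_1 L₀))]
= [1/(1.64−0.172)] ln[(1.64/0.172)(1 − 0.567×1.468/(0.172×7.19))]
= (1/1.468) ln[9.535 × 0.3269] = 0.6812 × ln(3.117) = 0.6812 × 1.137 = 0.7745 d.
L(t_c) = L₀ e^(−k_1 t_c) = 7.19 × 0.8753 = 6.293 mg/L, and at the critical point k_r D_c = k_1 L, so D_c = (0.172/1.64) × 6.293 = 0.6600 mg/L.

t_c ≈ 0.775 d; D_c ≈ 0.660 mg/L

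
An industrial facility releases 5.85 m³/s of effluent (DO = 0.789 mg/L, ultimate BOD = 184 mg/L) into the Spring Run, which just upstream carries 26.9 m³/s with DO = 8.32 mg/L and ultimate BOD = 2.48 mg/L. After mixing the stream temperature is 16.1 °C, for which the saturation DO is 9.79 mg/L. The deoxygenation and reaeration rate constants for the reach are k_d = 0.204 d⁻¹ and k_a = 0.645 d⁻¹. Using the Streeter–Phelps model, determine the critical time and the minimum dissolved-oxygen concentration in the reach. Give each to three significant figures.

t_c ≈ 2.18 d; minimum DO ≈ 2.71 mg/L

Mixed DO = (26.9×8.32 + 5.85×0.789)/(26.9+5.85) = 228.4/32.75 = 6.975 mg/L.
Mixed L₀ = (26.9×2.48 + 5.85×184)/(32.75) = 1143/32.75 = 34.90 mg/L.
Initial deficit D₀ = C_s − DO₀ = 9.79 − 6.975 = 2.815 mg/L.
t_c = (1/0.4410) ln[(0.645/0.204)(1 − 2.815×0.4410/(0.204×34.90))] = 2.268 × ln(2.610) = 2.176 d.
D_c = (0.204/0.645) × 34.90 × e^(−0.204×2.176) = 0.3163 × 34.90 × 0.6416 = 7.082 mg/L.
Minimum DO = 9.79 − 7.082 = 2.708 mg/L.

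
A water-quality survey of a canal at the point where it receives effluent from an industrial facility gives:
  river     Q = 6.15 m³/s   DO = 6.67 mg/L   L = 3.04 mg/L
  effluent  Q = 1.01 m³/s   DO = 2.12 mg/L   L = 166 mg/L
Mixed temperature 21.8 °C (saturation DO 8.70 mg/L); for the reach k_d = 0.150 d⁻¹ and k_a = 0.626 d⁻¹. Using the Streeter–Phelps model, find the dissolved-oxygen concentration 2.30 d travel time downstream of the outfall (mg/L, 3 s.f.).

Mixed DO = (6.15×6.67 + 1.01×2.12)/(6.15+1.01) = 43.16/7.160 = 6.028 mg/L.
Mixed L₀ = (6.15×3.04 + 1.01×166)/(7.160) = 186.4/7.160 = 26.03 mg/L.
Initial deficit D₀ = C_s − DO₀ = 8.70 − 6.028 = 2.672 mg/L.
D(2.30) = [0.150×26.03/(0.626−0.150)](e^(−0.150×2.30) − e^(−0.626×2.30)) + 2.672 e^(−0.626×2.30)
= 8.202 × (0.7082 − 0.2370) + 2.672 × 0.2370 = 4.498 mg/L.
DO = 8.70 − 4.498 = 4.202 mg/L.

DO ≈ 4.20 mg/L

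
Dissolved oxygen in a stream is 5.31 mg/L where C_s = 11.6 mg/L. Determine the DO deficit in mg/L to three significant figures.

D ≈ 6.29 mg/L

D = C_s − C = 11.6 − 5.31 = 6.29 mg/L.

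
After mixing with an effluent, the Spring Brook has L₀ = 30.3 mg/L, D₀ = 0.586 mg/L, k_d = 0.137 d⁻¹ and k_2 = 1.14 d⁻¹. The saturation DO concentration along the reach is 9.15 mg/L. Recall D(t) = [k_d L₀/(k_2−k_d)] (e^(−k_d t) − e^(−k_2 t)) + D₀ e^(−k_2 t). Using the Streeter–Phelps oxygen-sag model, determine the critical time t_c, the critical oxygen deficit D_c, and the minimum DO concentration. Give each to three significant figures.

t_c ≈ 1.96 d; D_c ≈ 2.78 mg/L; min DO ≈ 6.37 mg/L

At the critical point dD/dt = 0, so k_d L₀ e^(−k_d t) = k_2 D. Substituting D(t) from the Streeter–Phelps equation and solving for t gives
t_c = ln[(k_2/k_d)(1 − D₀(k_2−k_d)/(k_d L₀))] / (k_2−k_d).
Here k_2−k_d = 1.003 d⁻¹ and 1 − D₀(k_2−k_d)/(k_d L₀) = 1 − 0.586×1.003/(0.137×30.3) = 0.8584, so
t_c = ln(8.321 × 0.8584) / 1.003 = 1.966 / 1.003 = 1.960 d.
D_c = (k_d/k_2) L₀ e^(−k_d t_c) = (0.137/1.14) × 30.3 × e^(−0.137×1.960) = 0.1202 × 30.3 × 0.7645 = 2.784 mg/L.
Minimum DO = C_s − D_c = 9.15 − 2.784 = 6.366 mg/L.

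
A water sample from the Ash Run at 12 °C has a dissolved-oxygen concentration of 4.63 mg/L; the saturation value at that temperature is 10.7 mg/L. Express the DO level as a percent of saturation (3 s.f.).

43.3 % saturation

% saturation = C/C_s × 100 = 4.63/10.7 × 100 = 43.3 %.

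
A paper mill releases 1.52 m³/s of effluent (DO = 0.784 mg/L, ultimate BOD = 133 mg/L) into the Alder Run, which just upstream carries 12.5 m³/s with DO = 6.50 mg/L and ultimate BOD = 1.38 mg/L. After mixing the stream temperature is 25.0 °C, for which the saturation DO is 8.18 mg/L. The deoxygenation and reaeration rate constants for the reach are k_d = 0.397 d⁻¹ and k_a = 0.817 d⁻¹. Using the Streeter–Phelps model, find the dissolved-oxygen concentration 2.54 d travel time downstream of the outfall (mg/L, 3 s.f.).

Mixed DO = (12.5×6.50 + 1.52×0.784)/(12.5+1.52) = 82.44/14.02 = 5.880 mg/L.
Mixed L₀ = (12.5×1.38 + 1.52×133)/(14.02) = 219.4/14.02 = 15.65 mg/L.
Initial deficit D₀ = C_s − DO₀ = 8.18 − 5.880 = 2.300 mg/L.
D(2.54) = [0.397×15.65/(0.817−0.397)](e^(−0.397×2.54) − e^(−0.817×2.54)) + 2.300 e^(−0.817×2.54)
= 14.79 × (0.3648 − 0.1255) + 2.300 × 0.1255 = 3.828 mg/L.
DO = 8.18 − 3.828 = 4.352 mg/L.

DO ≈ 4.35 mg/L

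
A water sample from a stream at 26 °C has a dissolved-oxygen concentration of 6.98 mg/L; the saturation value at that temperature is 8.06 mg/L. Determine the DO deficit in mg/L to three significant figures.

D ≈ 1.08 mg/L

D = C_s − C = 8.06 − 6.98 = 1.08 mg/L.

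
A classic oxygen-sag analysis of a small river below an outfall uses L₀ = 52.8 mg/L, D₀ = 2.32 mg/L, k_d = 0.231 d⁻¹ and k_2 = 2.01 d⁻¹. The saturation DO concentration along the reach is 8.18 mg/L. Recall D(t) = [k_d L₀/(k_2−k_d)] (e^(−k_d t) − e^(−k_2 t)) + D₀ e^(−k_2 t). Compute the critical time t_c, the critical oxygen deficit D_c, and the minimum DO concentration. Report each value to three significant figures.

t_c ≈ 0.984 d; D_c ≈ 4.83 mg/L; min DO ≈ 3.35 mg/L

With k_2/k_d = 8.701 and 1 − D₀(k_2−k_d)/(k_d L₀) = 0.6616,
t_c = ln(8.701 × 0.6616) / (2.01 − 0.231) = ln(5.757) / 1.779 = 1.750/1.779 = 0.9839 d.
L(t_c) = L₀ e^(−k_d t_c) = 52.8 × 0.7967 = 42.07 mg/L, and at the critical point k_2 D_c = k_d L, so D_c = (0.231/2.01) × 42.07 = 4.834 mg/L.
Minimum DO = C_s − D_c = 8.18 − 4.834 = 3.346 mg/L.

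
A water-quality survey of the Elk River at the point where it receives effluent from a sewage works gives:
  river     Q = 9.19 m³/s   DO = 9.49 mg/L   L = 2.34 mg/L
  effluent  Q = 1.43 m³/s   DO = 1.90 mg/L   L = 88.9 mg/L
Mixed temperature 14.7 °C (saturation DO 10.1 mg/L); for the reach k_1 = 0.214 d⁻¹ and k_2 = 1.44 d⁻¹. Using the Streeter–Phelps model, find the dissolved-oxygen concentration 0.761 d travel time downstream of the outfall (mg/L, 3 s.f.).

DO ≈ 8.30 mg/L

Mixed DO = (9.19×9.49 + 1.43×1.90)/(9.19+1.43) = 89.93/10.62 = 8.468 mg/L.
Mixed L₀ = (9.19×2.34 + 1.43×88.9)/(10.62) = 148.6/10.62 = 14.00 mg/L.
Initial deficit D₀ = C_s − DO₀ = 10.1 − 8.468 = 1.632 mg/L.
D(0.761) = [0.214×14.00/(1.44−0.214)](e^(−0.214×0.761) − e^(−1.44×0.761)) + 1.632 e^(−1.44×0.761)
= 2.443 × (0.8497 − 0.3343) + 1.632 × 0.3343 = 1.805 mg/L.
DO = 10.1 − 1.805 = 8.295 mg/L.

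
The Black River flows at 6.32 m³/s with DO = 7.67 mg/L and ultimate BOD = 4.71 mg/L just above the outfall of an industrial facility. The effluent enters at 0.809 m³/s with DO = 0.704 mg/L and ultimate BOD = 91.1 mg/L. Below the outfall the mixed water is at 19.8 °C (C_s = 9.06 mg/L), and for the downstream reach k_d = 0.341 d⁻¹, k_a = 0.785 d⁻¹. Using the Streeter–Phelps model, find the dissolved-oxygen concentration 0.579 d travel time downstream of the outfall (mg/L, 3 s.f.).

DO ≈ 5.60 mg/L

Mixed DO = (6.32×7.67 + 0.809×0.704)/(6.32+0.809) = 49.04/7.129 = 6.879 mg/L.
Mixed L₀ = (6.32×4.71 + 0.809×91.1)/(7.129) = 103.5/7.129 = 14.51 mg/L.
Initial deficit D₀ = C_s − DO₀ = 9.06 − 6.879 = 2.181 mg/L.
D(0.579) = [0.341×14.51/(0.785−0.341)](e^(−0.341×0.579) − e^(−0.785×0.579)) + 2.181 e^(−0.785×0.579)
= 11.15 × (0.8208 − 0.6348) + 2.181 × 0.6348 = 3.458 mg/L.
DO = 9.06 − 3.458 = 5.602 mg/L.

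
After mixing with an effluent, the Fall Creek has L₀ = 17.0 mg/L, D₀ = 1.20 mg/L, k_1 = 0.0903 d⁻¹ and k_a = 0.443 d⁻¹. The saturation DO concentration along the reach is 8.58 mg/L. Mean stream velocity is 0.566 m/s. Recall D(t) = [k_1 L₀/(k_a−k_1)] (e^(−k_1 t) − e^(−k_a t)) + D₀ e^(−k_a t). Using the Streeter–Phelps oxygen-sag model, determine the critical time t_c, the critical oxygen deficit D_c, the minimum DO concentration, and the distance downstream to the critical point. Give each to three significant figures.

t_c ≈ 3.59 d; D_c ≈ 2.50 mg/L; min DO ≈ 6.08 mg/L; x_c ≈ 176 km

t_c = [1/(k_a−k_1)] ln[(k_a/k_1)(1 − D₀(k_a−k_1)/(k_1 L₀))]
= [1/(0.443−0.0903)] ln[(0.443/0.0903)(1 − 1.20×0.3527/(0.0903×17.0))]
= (1/0.3527) ln[4.906 × 0.7243] = 2.835 × ln(3.553) = 2.835 × 1.268 = 3.595 d.
L(t_c) = L₀ e^(−k_1 t_c) = 17.0 × 0.7228 = 12.29 mg/L, and at the critical point k_a D_c = k_1 L, so D_c = (0.0903/0.443) × 12.29 = 2.505 mg/L.
Minimum DO = C_s − D_c = 8.58 − 2.505 = 6.075 mg/L.
x_c = v t_c = 0.566 m/s × 3.595 d × 86400 s/d = 175800 m ≈ 176 km.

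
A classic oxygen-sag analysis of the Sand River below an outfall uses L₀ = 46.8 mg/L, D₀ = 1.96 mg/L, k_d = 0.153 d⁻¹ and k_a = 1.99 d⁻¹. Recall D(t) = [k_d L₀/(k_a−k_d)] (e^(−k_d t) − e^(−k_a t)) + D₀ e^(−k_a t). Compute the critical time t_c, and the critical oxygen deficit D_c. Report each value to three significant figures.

At the critical point dD/dt = 0, so k_d L₀ e^(−k_d t) = k_a D. Substituting D(t) from the Streeter–Phelps equation and solving for t gives
t_c = ln[(k_a/k_d)(1 − D₀(k_a−k_d)/(k_d L₀))] / (k_a−k_d).
Here k_a−k_d = 1.837 d⁻¹ and 1 − D₀(k_a−k_d)/(k_d L₀) = 1 − 1.96×1.837/(0.153×46.8) = 0.4972, so
t_c = ln(13.01 × 0.4972) / 1.837 = 1.867 / 1.837 = 1.016 d.
L(t_c) = L₀ e^(−k_d t_c) = 46.8 × 0.8560 = 40.06 mg/L, and at the critical point k_a D_c = k_d L, so D_c = (0.153/1.99) × 40.06 = 3.080 mg/L.

t_c ≈ 1.02 d; D_c ≈ 3.08 mg/L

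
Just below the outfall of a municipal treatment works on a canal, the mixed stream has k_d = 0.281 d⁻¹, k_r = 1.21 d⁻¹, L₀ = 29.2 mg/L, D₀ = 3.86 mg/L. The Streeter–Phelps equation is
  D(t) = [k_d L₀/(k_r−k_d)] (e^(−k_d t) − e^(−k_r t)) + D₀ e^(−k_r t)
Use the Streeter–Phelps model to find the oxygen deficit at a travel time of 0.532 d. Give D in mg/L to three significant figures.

k_d L₀/(k_r−k_d) = 0.281×29.2/(1.21−0.281) = 8.205/0.9290 = 8.832 mg/L.
e^(−k_d t) = e^(−0.281×0.5320) = 0.8611; e^(−k_r t) = e^(−1.21×0.5320) = 0.5253.
D = 8.832 × (0.8611 − 0.5253) + 3.86 × 0.5253 = 2.966 + 2.028 = 4.994 mg/L.

D ≈ 4.99 mg/L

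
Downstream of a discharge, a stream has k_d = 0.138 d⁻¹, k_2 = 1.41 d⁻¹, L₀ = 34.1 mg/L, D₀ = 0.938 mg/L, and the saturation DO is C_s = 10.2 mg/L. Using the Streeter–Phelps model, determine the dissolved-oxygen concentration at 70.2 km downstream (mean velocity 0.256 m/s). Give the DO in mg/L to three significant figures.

DO ≈ 7.84 mg/L

Travel time t = x/v = 70.2 km / (0.256 m/s) = 70200 m / 0.256 m/s = 274200 s = 3.174 d.
k_d L₀/(k_2−k_d) = 0.138×34.1/(1.41−0.138) = 4.706/1.272 = 3.700 mg/L.
e^(−k_d t) = e^(−0.138×3.174) = 0.6453; e^(−k_2 t) = e^(−1.41×3.174) = 0.01139.
D = 3.700 × (0.6453 − 0.01139) + 0.938 × 0.01139 = 2.345 + 0.01068 = 2.356 mg/L.
DO = C_s − D = 10.2 − 2.356 = 7.844 mg/L.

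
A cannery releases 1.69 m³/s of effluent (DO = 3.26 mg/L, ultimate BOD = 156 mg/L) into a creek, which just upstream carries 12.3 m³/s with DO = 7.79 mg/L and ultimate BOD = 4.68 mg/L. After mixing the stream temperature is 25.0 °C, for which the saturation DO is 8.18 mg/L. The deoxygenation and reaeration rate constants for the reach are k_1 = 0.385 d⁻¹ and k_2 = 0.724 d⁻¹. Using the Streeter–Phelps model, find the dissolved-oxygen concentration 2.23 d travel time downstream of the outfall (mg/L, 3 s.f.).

Mixed DO = (12.3×7.79 + 1.69×3.26)/(12.3+1.69) = 101.3/13.99 = 7.243 mg/L.
Mixed L₀ = (12.3×4.68 + 1.69×156)/(13.99) = 321.2/13.99 = 22.96 mg/L.
Initial deficit D₀ = C_s − DO₀ = 8.18 − 7.243 = 0.9372 mg/L.
D(2.23) = [0.385×22.96/(0.724−0.385)](e^(−0.385×2.23) − e^(−0.724×2.23)) + 0.9372 e^(−0.724×2.23)
= 26.07 × (0.4238 − 0.1990) + 0.9372 × 0.1990 = 6.048 mg/L.
DO = 8.18 − 6.048 = 2.132 mg/L.

DO ≈ 2.13 mg/L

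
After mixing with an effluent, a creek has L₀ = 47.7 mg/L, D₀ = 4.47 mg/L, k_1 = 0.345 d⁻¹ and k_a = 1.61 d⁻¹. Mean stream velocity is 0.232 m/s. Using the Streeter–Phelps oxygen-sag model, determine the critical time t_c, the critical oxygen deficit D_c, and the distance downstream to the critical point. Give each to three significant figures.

t_c ≈ 0.885 d; D_c ≈ 7.53 mg/L; x_c ≈ 17.7 km

With k_a/k_1 = 4.667 and 1 − D₀(k_a−k_1)/(k_1 L₀) = 0.6564,
t_c = ln(4.667 × 0.6564) / (1.61 − 0.345) = ln(3.063) / 1.265 = 1.119/1.265 = 0.8849 d.
L(t_c) = L₀ e^(−k_1 t_c) = 47.7 × 0.7369 = 35.15 mg/L, and at the critical point k_a D_c = k_1 L, so D_c = (0.345/1.61) × 35.15 = 7.532 mg/L.
x_c = v t_c = 0.232 m/s × 0.8849 d × 86400 s/d = 17740 m ≈ 17.7 km.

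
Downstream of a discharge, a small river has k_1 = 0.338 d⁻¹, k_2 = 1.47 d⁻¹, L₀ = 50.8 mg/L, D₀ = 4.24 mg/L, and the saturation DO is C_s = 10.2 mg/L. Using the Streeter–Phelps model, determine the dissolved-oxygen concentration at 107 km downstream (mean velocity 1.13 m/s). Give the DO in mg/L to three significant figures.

DO ≈ 1.91 mg/L

Travel time t = x/v = 107 km / (1.13 m/s) = 107000 m / 1.13 m/s = 94690 s = 1.096 d.
k_1 L₀/(k_2−k_1) = 0.338×50.8/(1.47−0.338) = 17.17/1.132 = 15.17 mg/L.
e^(−k_1 t) = e^(−0.338×1.096) = 0.6904; e^(−k_2 t) = e^(−1.47×1.096) = 0.1997.
D = 15.17 × (0.6904 − 0.1997) + 4.24 × 0.1997 = 7.444 + 0.8466 = 8.291 mg/L.
DO = C_s − D = 10.2 − 8.291 = 1.909 mg/L.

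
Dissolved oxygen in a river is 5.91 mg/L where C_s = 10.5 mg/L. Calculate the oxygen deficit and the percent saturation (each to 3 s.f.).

D = C_s − C = 10.5 − 5.91 = 4.59 mg/L.
% saturation = 5.91/10.5 × 100 = 56.3 %.

D ≈ 4.59 mg/L; 56.3 % saturation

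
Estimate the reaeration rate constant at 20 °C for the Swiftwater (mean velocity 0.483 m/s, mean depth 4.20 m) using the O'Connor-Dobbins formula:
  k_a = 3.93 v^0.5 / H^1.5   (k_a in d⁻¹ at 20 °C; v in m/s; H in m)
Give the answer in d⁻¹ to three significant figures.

k_a ≈ 0.317 d⁻¹

k_a = 3.93 × 0.483^0.5 / 4.20^1.5 = 3.93 × 0.6950 / 8.607 = 0.3173 d⁻¹.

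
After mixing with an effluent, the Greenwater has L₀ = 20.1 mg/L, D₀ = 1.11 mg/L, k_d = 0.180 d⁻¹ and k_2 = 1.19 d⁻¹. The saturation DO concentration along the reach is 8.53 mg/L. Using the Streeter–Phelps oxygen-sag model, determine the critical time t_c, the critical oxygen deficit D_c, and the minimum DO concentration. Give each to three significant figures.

t_c ≈ 1.50 d; D_c ≈ 2.32 mg/L; min DO ≈ 6.21 mg/L

With k_2/k_d = 6.611 and 1 − D₀(k_2−k_d)/(k_d L₀) = 0.6901,
t_c = ln(6.611 × 0.6901) / (1.19 − 0.180) = ln(4.563) / 1.010 = 1.518/1.010 = 1.503 d.
L(t_c) = L₀ e^(−k_d t_c) = 20.1 × 0.7630 = 15.34 mg/L, and at the critical point k_2 D_c = k_d L, so D_c = (0.180/1.19) × 15.34 = 2.320 mg/L.
Minimum DO = C_s − D_c = 8.53 − 2.320 = 6.210 mg/L.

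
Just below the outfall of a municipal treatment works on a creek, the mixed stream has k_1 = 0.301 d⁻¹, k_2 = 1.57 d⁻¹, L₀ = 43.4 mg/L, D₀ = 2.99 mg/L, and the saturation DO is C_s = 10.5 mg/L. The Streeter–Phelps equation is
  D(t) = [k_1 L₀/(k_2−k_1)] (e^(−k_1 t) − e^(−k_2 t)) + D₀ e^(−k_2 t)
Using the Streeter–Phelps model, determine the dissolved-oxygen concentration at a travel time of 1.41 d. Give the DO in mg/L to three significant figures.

k_1 L₀/(k_2−k_1) = 0.301×43.4/(1.57−0.301) = 13.06/1.269 = 10.29 mg/L.
e^(−k_1 t) = e^(−0.301×1.410) = 0.6542; e^(−k_2 t) = e^(−1.57×1.410) = 0.1093.
D = 10.29 × (0.6542 − 0.1093) + 2.99 × 0.1093 = 5.609 + 0.3268 = 5.936 mg/L.
DO = C_s − D = 10.5 − 5.936 = 4.564 mg/L.

DO ≈ 4.56 mg/L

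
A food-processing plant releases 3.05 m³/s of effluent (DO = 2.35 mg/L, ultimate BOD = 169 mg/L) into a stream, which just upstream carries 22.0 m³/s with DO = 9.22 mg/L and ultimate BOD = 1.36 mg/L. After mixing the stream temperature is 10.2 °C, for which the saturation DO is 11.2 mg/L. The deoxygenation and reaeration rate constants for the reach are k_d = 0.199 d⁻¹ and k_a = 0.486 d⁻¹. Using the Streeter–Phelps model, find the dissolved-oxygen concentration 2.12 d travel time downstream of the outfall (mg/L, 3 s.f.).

Mixed DO = (22.0×9.22 + 3.05×2.35)/(22.0+3.05) = 210.0/25.05 = 8.384 mg/L.
Mixed L₀ = (22.0×1.36 + 3.05×169)/(25.05) = 545.4/25.05 = 21.77 mg/L.
Initial deficit D₀ = C_s − DO₀ = 11.2 − 8.384 = 2.816 mg/L.
D(2.12) = [0.199×21.77/(0.486−0.199)](e^(−0.199×2.12) − e^(−0.486×2.12)) + 2.816 e^(−0.486×2.12)
= 15.10 × (0.6558 − 0.3569) + 2.816 × 0.3569 = 5.518 mg/L.
DO = 11.2 − 5.518 = 5.682 mg/L.

DO ≈ 5.68 mg/L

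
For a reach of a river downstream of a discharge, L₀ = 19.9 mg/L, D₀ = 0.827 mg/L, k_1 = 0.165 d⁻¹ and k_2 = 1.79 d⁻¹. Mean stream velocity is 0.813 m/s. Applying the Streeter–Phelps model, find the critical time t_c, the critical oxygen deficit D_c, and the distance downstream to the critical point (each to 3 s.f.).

t_c ≈ 1.14 d; D_c ≈ 1.52 mg/L; x_c ≈ 80.3 km

With k_2/k_1 = 10.85 and 1 − D₀(k_2−k_1)/(k_1 L₀) = 0.5907,
t_c = ln(10.85 × 0.5907) / (1.79 − 0.165) = ln(6.408) / 1.625 = 1.858/1.625 = 1.143 d.
L(t_c) = L₀ e^(−k_1 t_c) = 19.9 × 0.8281 = 16.48 mg/L, and at the critical point k_2 D_c = k_1 L, so D_c = (0.165/1.79) × 16.48 = 1.519 mg/L.
x_c = v t_c = 0.813 m/s × 1.143 d × 86400 s/d = 80300 m ≈ 80.3 km.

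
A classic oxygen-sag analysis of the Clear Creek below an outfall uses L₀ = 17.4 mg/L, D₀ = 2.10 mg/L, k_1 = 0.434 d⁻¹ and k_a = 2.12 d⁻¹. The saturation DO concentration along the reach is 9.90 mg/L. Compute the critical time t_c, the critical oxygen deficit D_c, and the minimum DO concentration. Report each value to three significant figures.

t_c = [1/(k_a−k_1)] ln[(k_a/k_1)(1 − D₀(k_a−k_1)/(k_1 L₀))]
= [1/(2.12−0.434)] ln[(2.12/0.434)(1 − 2.10×1.686/(0.434×17.4))]
= (1/1.686) ln[4.885 × 0.5311] = 0.5931 × ln(2.595) = 0.5931 × 0.9534 = 0.5655 d.
L(t_c) = L₀ e^(−k_1 t_c) = 17.4 × 0.7824 = 13.61 mg/L, and at the critical point k_a D_c = k_1 L, so D_c = (0.434/2.12) × 13.61 = 2.787 mg/L.
Minimum DO = C_s − D_c = 9.90 − 2.787 = 7.113 mg/L.

t_c ≈ 0.565 d; D_c ≈ 2.79 mg/L; min DO ≈ 7.11 mg/L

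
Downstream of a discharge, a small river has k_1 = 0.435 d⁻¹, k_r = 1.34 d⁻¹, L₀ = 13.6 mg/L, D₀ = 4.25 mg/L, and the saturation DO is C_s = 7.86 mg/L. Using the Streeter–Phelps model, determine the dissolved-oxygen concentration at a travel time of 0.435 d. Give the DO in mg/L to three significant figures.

DO ≈ 3.73 mg/L

k_1 L₀/(k_r−k_1) = 0.435×13.6/(1.34−0.435) = 5.916/0.9050 = 6.537 mg/L.
e^(−k_1 t) = e^(−0.435×0.4350) = 0.8276; e^(−k_r t) = e^(−1.34×0.4350) = 0.5583.
D = 6.537 × (0.8276 − 0.5583) + 4.25 × 0.5583 = 1.761 + 2.373 = 4.133 mg/L.
DO = C_s − D = 7.86 − 4.133 = 3.727 mg/L.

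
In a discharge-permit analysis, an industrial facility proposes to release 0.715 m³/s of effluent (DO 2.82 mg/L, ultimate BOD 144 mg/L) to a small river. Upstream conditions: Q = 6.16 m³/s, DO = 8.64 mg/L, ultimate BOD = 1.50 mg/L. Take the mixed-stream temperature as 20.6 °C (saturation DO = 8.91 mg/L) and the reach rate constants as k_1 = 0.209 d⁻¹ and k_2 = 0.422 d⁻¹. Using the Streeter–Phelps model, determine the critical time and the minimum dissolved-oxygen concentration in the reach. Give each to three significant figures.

t_c ≈ 3.04 d; minimum DO ≈ 4.62 mg/L

Mixed DO = (6.16×8.64 + 0.715×2.82)/(6.16+0.715) = 55.24/6.875 = 8.035 mg/L.
Mixed L₀ = (6.16×1.50 + 0.715×144)/(6.875) = 112.2/6.875 = 16.32 mg/L.
Initial deficit D₀ = C_s − DO₀ = 8.91 − 8.035 = 0.8753 mg/L.
t_c = (1/0.2130) ln[(0.422/0.209)(1 − 0.8753×0.2130/(0.209×16.32))] = 4.695 × ln(1.909) = 3.035 d.
D_c = (0.209/0.422) × 16.32 × e^(−0.209×3.035) = 0.4953 × 16.32 × 0.5303 = 4.286 mg/L.
Minimum DO = 8.91 − 4.286 = 4.624 mg/L.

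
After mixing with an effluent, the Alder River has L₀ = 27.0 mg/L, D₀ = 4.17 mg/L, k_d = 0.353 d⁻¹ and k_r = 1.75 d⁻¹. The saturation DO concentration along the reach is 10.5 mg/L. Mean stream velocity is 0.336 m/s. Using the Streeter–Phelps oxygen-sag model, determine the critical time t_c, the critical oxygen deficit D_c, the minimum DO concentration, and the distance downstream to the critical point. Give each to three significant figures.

At the critical point dD/dt = 0, so k_d L₀ e^(−k_d t) = k_r D. Substituting D(t) from the Streeter–Phelps equation and solving for t gives
t_c = ln[(k_r/k_d)(1 − D₀(k_r−k_d)/(k_d L₀))] / (k_r−k_d).
Here k_r−k_d = 1.397 d⁻¹ and 1 − D₀(k_r−k_d)/(k_d L₀) = 1 − 4.17×1.397/(0.353×27.0) = 0.3888, so
t_c = ln(4.958 × 0.3888) / 1.397 = 0.6562 / 1.397 = 0.4697 d.
L(t_c) = L₀ e^(−k_d t_c) = 27.0 × 0.8472 = 22.87 mg/L, and at the critical point k_r D_c = k_d L, so D_c = (0.353/1.75) × 22.87 = 4.614 mg/L.
Minimum DO = C_s − D_c = 10.5 − 4.614 = 5.886 mg/L.
x_c = v t_c = 0.336 m/s × 0.4697 d × 86400 s/d = 13640 m ≈ 13.6 km.

t_c ≈ 0.470 d; D_c ≈ 4.61 mg/L; min DO ≈ 5.89 mg/L; x_c ≈ 13.6 km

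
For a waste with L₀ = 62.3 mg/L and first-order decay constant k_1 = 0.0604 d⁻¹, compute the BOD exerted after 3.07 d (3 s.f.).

y_t = L₀(1 − e^(−k_1 t)) = 62.3 × (1 − e^(−0.0604×3.07))
= 62.3 × (1 − 0.8307) = 62.3 × 0.1693 = 10.54 mg/L.

y ≈ 10.5 mg/L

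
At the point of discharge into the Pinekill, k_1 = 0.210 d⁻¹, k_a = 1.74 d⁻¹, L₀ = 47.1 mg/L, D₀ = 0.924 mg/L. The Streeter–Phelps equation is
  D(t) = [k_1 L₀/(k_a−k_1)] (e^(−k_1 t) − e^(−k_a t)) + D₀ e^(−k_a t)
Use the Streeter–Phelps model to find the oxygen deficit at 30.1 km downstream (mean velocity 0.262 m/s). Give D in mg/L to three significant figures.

Travel time t = x/v = 30.1 km / (0.262 m/s) = 30100 m / 0.262 m/s = 114900 s = 1.330 d.
k_1 L₀/(k_a−k_1) = 0.210×47.1/(1.74−0.210) = 9.891/1.530 = 6.465 mg/L.
e^(−k_1 t) = e^(−0.210×1.330) = 0.7564; e^(−k_a t) = e^(−1.74×1.330) = 0.09890.
D = 6.465 × (0.7564 − 0.09890) + 0.924 × 0.09890 = 4.250 + 0.09138 = 4.342 mg/L.

D ≈ 4.34 mg/L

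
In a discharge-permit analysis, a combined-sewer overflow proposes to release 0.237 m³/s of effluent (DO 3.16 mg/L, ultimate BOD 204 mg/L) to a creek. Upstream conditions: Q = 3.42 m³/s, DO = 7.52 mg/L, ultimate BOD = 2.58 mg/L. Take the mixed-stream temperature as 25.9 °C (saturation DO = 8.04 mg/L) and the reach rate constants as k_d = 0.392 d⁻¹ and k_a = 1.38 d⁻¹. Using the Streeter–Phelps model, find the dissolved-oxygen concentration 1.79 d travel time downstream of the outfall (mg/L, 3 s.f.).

Mixed DO = (3.42×7.52 + 0.237×3.16)/(3.42+0.237) = 26.47/3.657 = 7.237 mg/L.
Mixed L₀ = (3.42×2.58 + 0.237×204)/(3.657) = 57.17/3.657 = 15.63 mg/L.
Initial deficit D₀ = C_s − DO₀ = 8.04 − 7.237 = 0.8026 mg/L.
D(1.79) = [0.392×15.63/(1.38−0.392)](e^(−0.392×1.79) − e^(−1.38×1.79)) + 0.8026 e^(−1.38×1.79)
= 6.203 × (0.4958 − 0.08457) + 0.8026 × 0.08457 = 2.618 mg/L.
DO = 8.04 − 2.618 = 5.422 mg/L.

DO ≈ 5.42 mg/L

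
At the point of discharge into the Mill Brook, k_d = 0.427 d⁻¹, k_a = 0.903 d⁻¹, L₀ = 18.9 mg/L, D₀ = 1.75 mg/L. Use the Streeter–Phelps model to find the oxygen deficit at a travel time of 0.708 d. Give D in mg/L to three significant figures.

k_d L₀/(k_a−k_d) = 0.427×18.9/(0.903−0.427) = 8.070/0.4760 = 16.95 mg/L.
e^(−k_d t) = e^(−0.427×0.7080) = 0.7391; e^(−k_a t) = e^(−0.903×0.7080) = 0.5276.
D = 16.95 × (0.7391 − 0.5276) + 1.75 × 0.5276 = 3.585 + 0.9234 = 4.508 mg/L.

D ≈ 4.51 mg/L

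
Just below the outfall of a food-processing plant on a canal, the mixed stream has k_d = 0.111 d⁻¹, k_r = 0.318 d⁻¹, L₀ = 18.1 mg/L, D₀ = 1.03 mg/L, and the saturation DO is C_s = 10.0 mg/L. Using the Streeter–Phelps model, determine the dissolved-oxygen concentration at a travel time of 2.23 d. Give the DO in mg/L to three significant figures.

DO ≈ 6.69 mg/L

k_d L₀/(k_r−k_d) = 0.111×18.1/(0.318−0.111) = 2.009/0.2070 = 9.706 mg/L.
e^(−k_d t) = e^(−0.111×2.230) = 0.7807; e^(−k_r t) = e^(−0.318×2.230) = 0.4921.
D = 9.706 × (0.7807 − 0.4921) + 1.03 × 0.4921 = 2.802 + 0.5068 = 3.309 mg/L.
DO = C_s − D = 10.0 − 3.309 = 6.691 mg/L.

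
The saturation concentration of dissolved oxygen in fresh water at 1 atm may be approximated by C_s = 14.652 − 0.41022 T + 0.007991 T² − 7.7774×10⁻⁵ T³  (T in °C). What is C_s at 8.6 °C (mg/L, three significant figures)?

C_s = 14.652 − 0.41022×8.6 + 0.007991×8.6² − 7.7774×10⁻⁵×8.6³ = 11.67 mg/L.

C_s ≈ 11.7 mg/L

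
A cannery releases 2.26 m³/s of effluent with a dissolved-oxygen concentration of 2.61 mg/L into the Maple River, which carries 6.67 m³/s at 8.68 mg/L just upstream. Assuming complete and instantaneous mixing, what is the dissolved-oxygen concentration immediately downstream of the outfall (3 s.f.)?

7.14 mg/L

Flow-weighted mixing: C = (Q_r C_r + Q_w C_w)/(Q_r + Q_w)
= (6.67×8.68 + 2.26×2.61)/(6.67 + 2.26) = 63.79/8.930 = 7.144 mg/L.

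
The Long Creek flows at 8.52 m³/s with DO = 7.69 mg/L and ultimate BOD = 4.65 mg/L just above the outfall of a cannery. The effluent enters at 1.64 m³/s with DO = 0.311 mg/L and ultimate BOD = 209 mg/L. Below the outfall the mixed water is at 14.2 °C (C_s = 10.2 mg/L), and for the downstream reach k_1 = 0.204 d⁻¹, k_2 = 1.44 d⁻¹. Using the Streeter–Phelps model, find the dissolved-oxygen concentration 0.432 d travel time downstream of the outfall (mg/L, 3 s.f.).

Mixed DO = (8.52×7.69 + 1.64×0.311)/(8.52+1.64) = 66.03/10.16 = 6.499 mg/L.
Mixed L₀ = (8.52×4.65 + 1.64×209)/(10.16) = 382.4/10.16 = 37.64 mg/L.
Initial deficit D₀ = C_s − DO₀ = 10.2 − 6.499 = 3.701 mg/L.
D(0.432) = [0.204×37.64/(1.44−0.204)](e^(−0.204×0.432) − e^(−1.44×0.432)) + 3.701 e^(−1.44×0.432)
= 6.212 × (0.9156 − 0.5368) + 3.701 × 0.5368 = 4.340 mg/L.
DO = 10.2 − 4.340 = 5.860 mg/L.

DO ≈ 5.86 mg/L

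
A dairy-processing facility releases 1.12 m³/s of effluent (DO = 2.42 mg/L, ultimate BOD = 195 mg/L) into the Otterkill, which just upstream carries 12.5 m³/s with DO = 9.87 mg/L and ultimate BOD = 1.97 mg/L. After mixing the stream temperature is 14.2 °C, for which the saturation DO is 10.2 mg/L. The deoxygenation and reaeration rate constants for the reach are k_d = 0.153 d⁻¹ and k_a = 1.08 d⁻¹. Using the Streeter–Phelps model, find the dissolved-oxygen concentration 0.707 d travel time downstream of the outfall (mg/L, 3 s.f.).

DO ≈ 8.49 mg/L

Mixed DO = (12.5×9.87 + 1.12×2.42)/(12.5+1.12) = 126.1/13.62 = 9.257 mg/L.
Mixed L₀ = (12.5×1.97 + 1.12×195)/(13.62) = 243.0/13.62 = 17.84 mg/L.
Initial deficit D₀ = C_s − DO₀ = 10.2 − 9.257 = 0.9426 mg/L.
D(0.707) = [0.153×17.84/(1.08−0.153)](e^(−0.153×0.707) − e^(−1.08×0.707)) + 0.9426 e^(−1.08×0.707)
= 2.945 × (0.8975 − 0.4660) + 0.9426 × 0.4660 = 1.710 mg/L.
DO = 10.2 − 1.710 = 8.490 mg/L.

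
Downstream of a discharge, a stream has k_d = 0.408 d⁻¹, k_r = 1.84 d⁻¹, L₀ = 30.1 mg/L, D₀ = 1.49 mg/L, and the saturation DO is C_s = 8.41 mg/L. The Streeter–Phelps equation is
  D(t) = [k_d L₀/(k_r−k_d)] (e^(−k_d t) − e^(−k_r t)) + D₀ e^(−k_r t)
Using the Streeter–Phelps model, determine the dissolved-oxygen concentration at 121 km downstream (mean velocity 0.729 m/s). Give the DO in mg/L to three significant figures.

DO ≈ 4.70 mg/L

Travel time t = x/v = 121 km / (0.729 m/s) = 121000 m / 0.729 m/s = 166000 s = 1.921 d.
k_d L₀/(k_r−k_d) = 0.408×30.1/(1.84−0.408) = 12.28/1.432 = 8.576 mg/L.
e^(−k_d t) = e^(−0.408×1.921) = 0.4567; e^(−k_r t) = e^(−1.84×1.921) = 0.02917.
D = 8.576 × (0.4567 − 0.02917) + 1.49 × 0.02917 = 3.666 + 0.04346 = 3.710 mg/L.
DO = C_s − D = 8.41 − 3.710 = 4.700 mg/L.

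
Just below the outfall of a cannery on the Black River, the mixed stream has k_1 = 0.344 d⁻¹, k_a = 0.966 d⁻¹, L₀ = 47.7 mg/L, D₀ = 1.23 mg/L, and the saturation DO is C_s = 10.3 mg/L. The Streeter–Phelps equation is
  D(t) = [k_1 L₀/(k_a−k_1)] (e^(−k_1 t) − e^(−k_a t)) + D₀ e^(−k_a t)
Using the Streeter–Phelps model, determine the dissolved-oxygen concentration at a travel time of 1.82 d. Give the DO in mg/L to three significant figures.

k_1 L₀/(k_a−k_1) = 0.344×47.7/(0.966−0.344) = 16.41/0.6220 = 26.38 mg/L.
e^(−k_1 t) = e^(−0.344×1.820) = 0.5347; e^(−k_a t) = e^(−0.966×1.820) = 0.1724.
D = 26.38 × (0.5347 − 0.1724) + 1.23 × 0.1724 = 9.558 + 0.2120 = 9.770 mg/L.
DO = C_s − D = 10.3 − 9.770 = 0.5299 mg/L.

DO ≈ 0.530 mg/L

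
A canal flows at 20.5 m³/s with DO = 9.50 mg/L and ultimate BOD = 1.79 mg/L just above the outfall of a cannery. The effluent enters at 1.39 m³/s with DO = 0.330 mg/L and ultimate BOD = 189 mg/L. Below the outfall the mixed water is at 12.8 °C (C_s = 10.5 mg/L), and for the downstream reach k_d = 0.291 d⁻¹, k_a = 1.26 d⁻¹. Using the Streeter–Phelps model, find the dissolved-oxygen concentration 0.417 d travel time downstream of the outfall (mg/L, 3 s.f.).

DO ≈ 8.36 mg/L

Mixed DO = (20.5×9.50 + 1.39×0.330)/(20.5+1.39) = 195.2/21.89 = 8.918 mg/L.
Mixed L₀ = (20.5×1.79 + 1.39×189)/(21.89) = 299.4/21.89 = 13.68 mg/L.
Initial deficit D₀ = C_s − DO₀ = 10.5 − 8.918 = 1.582 mg/L.
D(0.417) = [0.291×13.68/(1.26−0.291)](e^(−0.291×0.417) − e^(−1.26×0.417)) + 1.582 e^(−1.26×0.417)
= 4.108 × (0.8857 − 0.5913) + 1.582 × 0.5913 = 2.145 mg/L.
DO = 10.5 − 2.145 = 8.355 mg/L.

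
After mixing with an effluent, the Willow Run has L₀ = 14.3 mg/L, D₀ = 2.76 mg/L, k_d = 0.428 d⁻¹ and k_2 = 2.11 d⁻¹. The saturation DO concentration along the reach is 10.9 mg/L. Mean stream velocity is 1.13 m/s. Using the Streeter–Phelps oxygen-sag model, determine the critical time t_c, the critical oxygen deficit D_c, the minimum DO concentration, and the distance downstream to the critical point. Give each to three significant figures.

t_c = [1/(k_2−k_d)] ln[(k_2/k_d)(1 − D₀(k_2−k_d)/(k_d L₀))]
= [1/(2.11−0.428)] ln[(2.11/0.428)(1 − 2.76×1.682/(0.428×14.3))]
= (1/1.682) ln[4.930 × 0.2415] = 0.5945 × ln(1.191) = 0.5945 × 0.1744 = 0.1037 d.
L(t_c) = L₀ e^(−k_d t_c) = 14.3 × 0.9566 = 13.68 mg/L, and at the critical point k_2 D_c = k_d L, so D_c = (0.428/2.11) × 13.68 = 2.775 mg/L.
Minimum DO = C_s − D_c = 10.9 − 2.775 = 8.125 mg/L.
x_c = v t_c = 1.13 m/s × 0.1037 d × 86400 s/d = 10130 m ≈ 10.1 km.

t_c ≈ 0.104 d; D_c ≈ 2.77 mg/L; min DO ≈ 8.13 mg/L; x_c ≈ 10.1 km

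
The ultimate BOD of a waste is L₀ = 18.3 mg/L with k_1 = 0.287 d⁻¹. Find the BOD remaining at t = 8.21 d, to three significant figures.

L_t = L₀ e^(−k_1 t) = 18.3 × e^(−0.287×8.21) = 18.3 × 0.09477 = 1.734 mg/L.

L ≈ 1.73 mg/L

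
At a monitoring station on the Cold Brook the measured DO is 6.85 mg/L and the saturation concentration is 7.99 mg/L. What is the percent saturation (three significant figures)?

% saturation = C/C_s × 100 = 6.85/7.99 × 100 = 85.7 %.

85.7 % saturation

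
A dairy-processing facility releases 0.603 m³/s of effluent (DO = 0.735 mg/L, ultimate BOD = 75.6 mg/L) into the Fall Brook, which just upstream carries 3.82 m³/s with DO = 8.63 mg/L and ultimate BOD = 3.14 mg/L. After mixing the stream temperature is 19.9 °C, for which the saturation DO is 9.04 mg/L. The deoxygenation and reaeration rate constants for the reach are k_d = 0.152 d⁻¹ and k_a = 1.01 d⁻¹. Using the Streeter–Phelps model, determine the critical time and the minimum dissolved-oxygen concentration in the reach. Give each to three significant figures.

t_c ≈ 1.00 d; minimum DO ≈ 7.36 mg/L

Mixed DO = (3.82×8.63 + 0.603×0.735)/(3.82+0.603) = 33.41/4.423 = 7.554 mg/L.
Mixed L₀ = (3.82×3.14 + 0.603×75.6)/(4.423) = 57.58/4.423 = 13.02 mg/L.
Initial deficit D₀ = C_s − DO₀ = 9.04 − 7.554 = 1.486 mg/L.
t_c = (1/0.8580) ln[(1.01/0.152)(1 − 1.486×0.8580/(0.152×13.02))] = 1.166 × ln(2.362) = 1.002 d.
D_c = (0.152/1.01) × 13.02 × e^(−0.152×1.002) = 0.1505 × 13.02 × 0.8587 = 1.682 mg/L.
Minimum DO = 9.04 − 1.682 = 7.358 mg/L.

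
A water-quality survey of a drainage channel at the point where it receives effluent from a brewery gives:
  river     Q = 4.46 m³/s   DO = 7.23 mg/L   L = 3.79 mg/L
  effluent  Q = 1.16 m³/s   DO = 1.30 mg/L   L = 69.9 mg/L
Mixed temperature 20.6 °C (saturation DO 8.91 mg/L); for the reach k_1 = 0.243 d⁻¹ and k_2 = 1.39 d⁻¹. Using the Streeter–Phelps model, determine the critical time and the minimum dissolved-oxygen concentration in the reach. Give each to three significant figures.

Mixed DO = (4.46×7.23 + 1.16×1.30)/(4.46+1.16) = 33.75/5.620 = 6.006 mg/L.
Mixed L₀ = (4.46×3.79 + 1.16×69.9)/(5.620) = 97.99/5.620 = 17.44 mg/L.
Initial deficit D₀ = C_s − DO₀ = 8.91 − 6.006 = 2.904 mg/L.
t_c = (1/1.147) ln[(1.39/0.243)(1 − 2.904×1.147/(0.243×17.44))] = 0.8718 × ln(1.223) = 0.1756 d.
D_c = (0.243/1.39) × 17.44 × e^(−0.243×0.1756) = 0.1748 × 17.44 × 0.9582 = 2.921 mg/L.
Minimum DO = 8.91 − 2.921 = 5.989 mg/L.

t_c ≈ 0.176 d; minimum DO ≈ 5.99 mg/L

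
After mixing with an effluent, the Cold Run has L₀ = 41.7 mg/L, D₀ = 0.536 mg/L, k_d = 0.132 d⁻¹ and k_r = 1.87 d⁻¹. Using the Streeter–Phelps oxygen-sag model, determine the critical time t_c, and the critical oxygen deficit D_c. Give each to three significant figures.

t_c ≈ 1.42 d; D_c ≈ 2.44 mg/L

t_c = [1/(k_r−k_d)] ln[(k_r/k_d)(1 − D₀(k_r−k_d)/(k_d L₀))]
= [1/(1.87−0.132)] ln[(1.87/0.132)(1 − 0.536×1.738/(0.132×41.7))]
= (1/1.738) ln[14.17 × 0.8308] = 0.5754 × ln(11.77) = 0.5754 × 2.465 = 1.419 d.
D_c = (k_d/k_r) L₀ e^(−k_d t_c) = (0.132/1.87) × 41.7 × e^(−0.132×1.419) = 0.07059 × 41.7 × 0.8292 = 2.441 mg/L.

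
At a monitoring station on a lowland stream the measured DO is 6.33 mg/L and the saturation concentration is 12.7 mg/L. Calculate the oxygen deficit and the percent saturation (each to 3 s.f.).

D ≈ 6.37 mg/L; 49.8 % saturation

D = C_s − C = 12.7 − 6.33 = 6.37 mg/L.
% saturation = 6.33/12.7 × 100 = 49.8 %.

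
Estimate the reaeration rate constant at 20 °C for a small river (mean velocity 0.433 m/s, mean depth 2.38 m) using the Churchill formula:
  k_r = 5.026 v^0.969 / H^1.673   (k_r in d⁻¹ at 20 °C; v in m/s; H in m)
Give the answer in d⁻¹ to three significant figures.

k_r = 5.026 × 0.433^0.969 / 2.38^1.673 = 5.026 × 0.4444 / 4.266 = 0.5236 d⁻¹.

k_r ≈ 0.524 d⁻¹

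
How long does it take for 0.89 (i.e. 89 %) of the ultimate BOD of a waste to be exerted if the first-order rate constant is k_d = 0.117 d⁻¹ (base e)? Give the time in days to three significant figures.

t ≈ 18.9 d

y/L₀ = 1 − e^(−k_d t) = 0.89 ⇒ e^(−k_d t) = 0.110
t = −ln(0.110) / 0.117 = 2.207 / 0.117 = 18.87 d.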